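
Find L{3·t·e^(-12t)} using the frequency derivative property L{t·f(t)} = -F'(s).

L{e^(-12t)} = 1/(s+12). By frequency derivative: L{t·e^(-12t)} = -d/ds[1/(s+12)] = -(-1)/(s+12)² = 1/(s+12)². Then L{3·t·e^(-12t)} = 3·1/(s+12)² = 3/(s+12)²

Final answer: 3/(s+12)²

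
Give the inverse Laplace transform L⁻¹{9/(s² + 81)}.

L⁻¹{9/(s² + 81)} = sin(9t)

Final answer: sin(9t)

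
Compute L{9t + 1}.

L{9t + 1} = 9·L{t} + L{1} = 9/s² + 1/s

Final answer: 9/s² + 1/s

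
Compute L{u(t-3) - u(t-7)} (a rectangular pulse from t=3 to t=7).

L{u(t-a)} = e^(-as)/s. L{u(t-3) - u(t-7)} = (e^(-3s) - e^(-7s))/s

Final answer: (e^(-3s) - e^(-7s))/s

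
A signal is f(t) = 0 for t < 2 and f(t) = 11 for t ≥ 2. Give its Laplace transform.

f(t) = 11·u(t-2). L{u(t-2)} = e^(-2s)/s, so L{f(t)} = 11·e^(-2s)/s

Final answer: 11·e^(-2s)/s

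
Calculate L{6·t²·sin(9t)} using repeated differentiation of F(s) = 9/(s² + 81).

F(s) = 9/(s² + 81). F'(s) = -18s/(s² + 81)². F''(s) = -18(81 - 3s²)/(s² + 81)³ = (54s² - 1458)/(s² + 81)³. So L{t²·sin(9t)} = (-1)² F''(s) = (54s² - 1458)/(s² + 81)³. Then L{6·t²·sin(9t)} = 6·(54s² - 1458)/(s² + 81)³ = (324s² - 8748)/(s² + 81)³

Final answer: (324s² - 8748)/(s² + 81)³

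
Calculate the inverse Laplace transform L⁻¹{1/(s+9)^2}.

L⁻¹{n!/(s-a)^(n+1)} = t^n·e^(at), so L⁻¹{1/(s+9)^2} = t·e^(-9t)

Final answer: t·e^(-9t)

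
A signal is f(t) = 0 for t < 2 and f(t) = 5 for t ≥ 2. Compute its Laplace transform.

f(t) = 5·u(t-2). L{u(t-2)} = e^(-2s)/s, so L{f(t)} = 5·e^(-2s)/s

Final answer: 5·e^(-2s)/s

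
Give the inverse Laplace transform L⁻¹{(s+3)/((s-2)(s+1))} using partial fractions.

Using partial fractions, f(t) = (5e^(2t) - 2e^(-t))/3

Final answer: (5e^(2t) - 2e^(-t))/3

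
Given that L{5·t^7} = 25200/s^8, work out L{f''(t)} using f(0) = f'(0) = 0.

L{f''(t)} = s²F(s) - sf(0) - f'(0) = s²·25200/s^8 - 0 - 0 = 25200/s^6

Final answer: 25200/s^6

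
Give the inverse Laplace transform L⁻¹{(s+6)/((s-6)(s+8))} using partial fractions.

Using partial fractions, f(t) = (12e^(6t) + 2e^(-8t))/14

Final answer: (12e^(6t) + 2e^(-8t))/14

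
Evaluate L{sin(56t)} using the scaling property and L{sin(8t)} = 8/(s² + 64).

Using L{f(at)} = (1/a)F(s/a) with a=7: L{sin(56t)} = (1/7) · 8/((s/7)² + 64) = (1/7) · 8·49/(s² + 3136) = 56/(s² + 3136)

Final answer: 56/(s² + 3136)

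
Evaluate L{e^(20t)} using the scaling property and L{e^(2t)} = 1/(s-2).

Using L{f(at)} = (1/a)F(s/a) with a=10 and f(t) = e^(2t): L{e^(20t)} = (1/10) · 1/((s/10)-2) = (1/10) · 10/(s-20) = 1/(s-20)

Final answer: 1/(s-20)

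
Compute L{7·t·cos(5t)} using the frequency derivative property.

L{cos(5t)} = s/(s² + 25). Derivative: d/ds[s/(s² + 25)] = [(s² + 25) - s·2s]/(s² + 25)² = (25 - s²)/(s² + 25)². So L{t·cos(5t)} = -F'(s) = (s² - 25)/(s² + 25)². Then L{7·t·cos(5t)} = 7·(s² - 25)/(s² + 25)²

Final answer: 7·(s² - 25)/(s² + 25)²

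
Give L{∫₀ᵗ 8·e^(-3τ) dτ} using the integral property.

L{∫₀ᵗ f(τ)dτ} = F(s)/s with F(s) = 8/(s+3), so L{∫₀ᵗ 8·e^(-3τ) dτ} = 8/(s(s+3))

Final answer: 8/(s(s+3))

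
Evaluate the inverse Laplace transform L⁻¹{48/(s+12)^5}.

L⁻¹{n!/(s-a)^(n+1)} = t^n·e^(at) with n=4, a=-12. So L⁻¹{24/(s+12)^5} = t^4·e^(-12t), and L⁻¹{48/(s+12)^5} = (48/24)·t^4·e^(-12t) = 2·t^4·e^(-12t)

Final answer: 2·t^4·e^(-12t)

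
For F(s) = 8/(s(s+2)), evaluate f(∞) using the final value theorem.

f(∞) = lim_{s→0} s·8/(s(s+2)) = lim_{s→0} 8/(s+2) = 8/2 = 4

Final answer: 4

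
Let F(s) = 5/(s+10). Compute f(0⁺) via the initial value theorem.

f(0⁺) = lim_{s→∞} s·5/(s+10) = lim_{s→∞} 5s/(s+10) = 5

Final answer: 5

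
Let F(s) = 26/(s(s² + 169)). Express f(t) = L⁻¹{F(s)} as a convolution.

26/(s(s² + 169)) = (1/s)·(26/(s² + 169)) = L{1}·L{2·sin(13t)}. So f(t) = 1*(2·sin(13t)) = ∫₀ᵗ 2·sin(13τ) dτ

Final answer: ∫₀ᵗ 2·sin(13τ) dτ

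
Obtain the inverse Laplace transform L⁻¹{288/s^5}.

L⁻¹{n!/s^(n+1)} = t^n with n=4. So L⁻¹{24/s^5} = t^4, and L⁻¹{288/s^5} = (288/24)·t^4 = 12·t^4

Final answer: 12·t^4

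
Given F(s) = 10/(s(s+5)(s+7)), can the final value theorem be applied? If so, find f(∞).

Poles of sF(s) = 10/((s+5)(s+7)) are at s = -5 and s = -7, both in the left half-plane. Theorem applies. f(∞) = lim_{s→0} sF(s) = 10/(5·7) = 2/7

Final answer: 2/7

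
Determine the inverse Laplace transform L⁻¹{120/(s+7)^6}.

L⁻¹{n!/(s-a)^(n+1)} = t^n·e^(at), so L⁻¹{120/(s+7)^6} = t^5·e^(-7t)

Final answer: t^5·e^(-7t)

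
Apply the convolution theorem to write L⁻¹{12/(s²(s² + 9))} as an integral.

12/(s²(s² + 9)) = (1/s²)·(12/(s² + 9)) = L{t}·L{4·sin(3t)}. So f(t) = t*(4·sin(3t)) = ∫₀ᵗ 4τ·sin(3(t-τ)) dτ

Final answer: ∫₀ᵗ 4τ·sin(3(t-τ)) dτ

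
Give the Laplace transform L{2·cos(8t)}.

L{cos(ωt)} = s/(s² + ω²), so L{cos(8t)} = s/(s² + 64). Then L{2·cos(8t)} = 2·s/(s² + 64) = 2s/(s² + 64)

Final answer: 2s/(s² + 64)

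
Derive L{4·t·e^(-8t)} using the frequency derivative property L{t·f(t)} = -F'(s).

L{e^(-8t)} = 1/(s+8). By frequency derivative: L{t·e^(-8t)} = -d/ds[1/(s+8)] = -(-1)/(s+8)² = 1/(s+8)². Then L{4·t·e^(-8t)} = 4·1/(s+8)² = 4/(s+8)²

Final answer: 4/(s+8)²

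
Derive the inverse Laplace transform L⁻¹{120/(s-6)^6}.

L⁻¹{n!/(s-a)^(n+1)} = t^n·e^(at), so L⁻¹{120/(s-6)^6} = t^5·e^(6t)

Final answer: t^5·e^(6t)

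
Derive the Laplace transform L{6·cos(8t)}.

L{cos(ωt)} = s/(s² + ω²), so L{cos(8t)} = s/(s² + 64). Then L{6·cos(8t)} = 6·s/(s² + 64) = 6s/(s² + 64)

Final answer: 6s/(s² + 64)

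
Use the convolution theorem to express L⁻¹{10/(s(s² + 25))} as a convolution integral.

10/(s(s² + 25)) = (1/s)·(10/(s² + 25)) = L{1}·L{2·sin(5t)}. So f(t) = 1*(2·sin(5t)) = ∫₀ᵗ 2·sin(5τ) dτ

Final answer: ∫₀ᵗ 2·sin(5τ) dτ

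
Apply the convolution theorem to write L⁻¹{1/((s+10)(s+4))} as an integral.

1/((s+10)(s+4)) = (1/(s+10))·(1/(s+4)) = L{e^(-10t)}·L{e^(-4t)}. So f(t) = e^(-10t)*e^(-4t) = ∫₀ᵗ e^(-10τ)·e^(-4(t-τ)) dτ

Final answer: ∫₀ᵗ e^(-10τ)·e^(-4(t-τ)) dτ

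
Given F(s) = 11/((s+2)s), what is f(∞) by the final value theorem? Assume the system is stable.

f(∞) = lim_{s→0} sF(s) = lim_{s→0} 11/(s+2) = 11/2

Final answer: 11/2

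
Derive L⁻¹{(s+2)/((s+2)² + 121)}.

Using frequency shift: L⁻¹{(s-a)/((s-a)² + b²)} = e^(at)cos(bt). Here a=-2, b=11

Final answer: e^(-2t)·cos(11t)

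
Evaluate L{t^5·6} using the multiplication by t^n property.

L{6} = 6/s. d^1/ds^1[1/s] = -1/s². d^2/ds^2[1/s] = 2/s^3. d^3/ds^3[1/s] = -6/s^4. d^4/ds^4[1/s] = 24/s^5. d^5/ds^5[1/s] = -120/s^6. So L{t^5} = (-1)^{5}·-120/s^6 = 120/s^6. Then L{t^5·6} = 6·120/s^6 = 720/s^6

Final answer: 720/s^6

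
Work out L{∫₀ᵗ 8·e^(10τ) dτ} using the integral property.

L{∫₀ᵗ f(τ)dτ} = F(s)/s with F(s) = 8/(s-10), so L{∫₀ᵗ 8·e^(10τ) dτ} = 8/(s(s-10))

Final answer: 8/(s(s-10))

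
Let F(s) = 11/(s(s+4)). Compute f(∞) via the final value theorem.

f(∞) = lim_{s→0} s·11/(s(s+4)) = lim_{s→0} 11/(s+4) = 11/4 = 11/4

Final answer: 11/4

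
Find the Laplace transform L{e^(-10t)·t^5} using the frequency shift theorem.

L{e^(at)·t^n} = n!/(s-a)^(n+1), so L{e^(-10t)·t^5} = 120/(s+10)^6

Final answer: 120/(s+10)^6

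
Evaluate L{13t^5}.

L{t^n} = n!/s^(n+1). So L{13t^5} = 13·5!/s^6 = 1560/s^6

Final answer: 1560/s^6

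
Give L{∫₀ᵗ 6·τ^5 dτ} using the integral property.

L{∫₀ᵗ f(τ)dτ} = F(s)/s with f(t) = 6t^5. F(s) = 720/s^6, so L{∫₀ᵗ 6·τ^5 dτ} = (720/s^6)/s = 720/s^7. (Check: ∫₀ᵗ 6·τ^5 dτ = 6t^6/6.)

Final answer: 720/s^7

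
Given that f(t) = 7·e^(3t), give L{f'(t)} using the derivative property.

f(0) = 7, F(s) = 7/(s-3). L{f'(t)} = s·F(s) - f(0) = 7s/(s-3) - 7 = (7s - 7(s-3))/(s-3) = 21/(s-3)

Final answer: 21/(s-3)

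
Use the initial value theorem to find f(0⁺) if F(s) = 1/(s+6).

f(0⁺) = lim_{s→∞} s·1/(s+6) = lim_{s→∞} s/(s+6) = 1

Final answer: 1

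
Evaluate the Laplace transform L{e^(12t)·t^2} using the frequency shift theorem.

L{e^(at)·t^n} = n!/(s-a)^(n+1), so L{e^(12t)·t^2} = 2/(s-12)^3

Final answer: 2/(s-12)^3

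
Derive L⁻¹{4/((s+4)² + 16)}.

Form: b/((s-a)² + b²) → e^(at)sin(bt). With a=-4, b=4

Final answer: e^(-4t)·sin(4t)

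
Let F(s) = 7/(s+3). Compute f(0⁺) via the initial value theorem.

f(0⁺) = lim_{s→∞} s·7/(s+3) = lim_{s→∞} 7s/(s+3) = 7

Final answer: 7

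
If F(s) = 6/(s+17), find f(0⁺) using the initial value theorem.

f(0⁺) = lim_{s→∞} s·6/(s+17) = lim_{s→∞} 6s/(s+17) = 6

Final answer: 6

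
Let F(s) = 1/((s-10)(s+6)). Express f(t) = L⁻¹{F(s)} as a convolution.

1/((s-10)(s+6)) = (1/(s-10))·(1/(s+6)) = L{e^(10t)}·L{e^(-6t)}. So f(t) = e^(10t)*e^(-6t) = ∫₀ᵗ e^(10τ)·e^(-6(t-τ)) dτ

Final answer: ∫₀ᵗ e^(10τ)·e^(-6(t-τ)) dτ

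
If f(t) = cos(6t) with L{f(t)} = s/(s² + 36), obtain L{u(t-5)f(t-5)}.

Time shift theorem: L{u(t-a)f(t-a)} = e^(-as)F(s). Here a=5, F(s) = s/(s² + 36), so L{u(t-5)f(t-5)} = e^(-5s)·s/(s² + 36)

Final answer: e^(-5s)·s/(s² + 36)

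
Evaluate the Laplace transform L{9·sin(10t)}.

L{sin(ωt)} = ω/(s² + ω²), so L{sin(10t)} = 10/(s² + 100). Then L{9·sin(10t)} = 9·10/(s² + 100) = 90/(s² + 100)

Final answer: 90/(s² + 100)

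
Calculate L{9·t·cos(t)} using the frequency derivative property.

L{cos(t)} = s/(s² + 1). Derivative: d/ds[s/(s² + 1)] = [(s² + 1) - s·2s]/(s² + 1)² = (1 - s²)/(s² + 1)². So L{t·cos(t)} = -F'(s) = (s² - 1)/(s² + 1)². Then L{9·t·cos(t)} = 9·(s² - 1)/(s² + 1)²

Final answer: 9·(s² - 1)/(s² + 1)²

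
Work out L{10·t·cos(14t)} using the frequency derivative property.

L{cos(14t)} = s/(s² + 196). Derivative: d/ds[s/(s² + 196)] = [(s² + 196) - s·2s]/(s² + 196)² = (196 - s²)/(s² + 196)². So L{t·cos(14t)} = -F'(s) = (s² - 196)/(s² + 196)². Then L{10·t·cos(14t)} = 10·(s² - 196)/(s² + 196)²

Final answer: 10·(s² - 196)/(s² + 196)²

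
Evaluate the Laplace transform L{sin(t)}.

L{sin(ωt)} = ω/(s² + ω²), so L{sin(t)} = 1/(s² + 1)

Final answer: 1/(s² + 1)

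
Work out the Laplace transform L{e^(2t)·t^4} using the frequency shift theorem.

L{e^(at)·t^n} = n!/(s-a)^(n+1), so L{e^(2t)·t^4} = 24/(s-2)^5

Final answer: 24/(s-2)^5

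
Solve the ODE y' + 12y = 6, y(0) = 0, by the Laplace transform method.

sY + 12Y = 6/s. Y = 6/(s(s+12)). Partial fractions: Y = 1/2/s - 1/2/(s+12)

Final answer: y(t) = 1/2(1 - e^(-12t))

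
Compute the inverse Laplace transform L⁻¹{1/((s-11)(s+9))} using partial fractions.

Decompose: A/(s-11) + B/(s+9). A = 1/20, B = -1/20. f(t) = (e^(11t) - e^(-9t))/20

Final answer: (e^(11t) - e^(-9t))/20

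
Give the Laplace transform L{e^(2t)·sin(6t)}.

L{e^(at)·sin(ωt)} = ω/((s-a)² + ω²), so L{e^(2t)·sin(6t)} = 6/((s-2)² + 36)

Final answer: 6/((s-2)² + 36)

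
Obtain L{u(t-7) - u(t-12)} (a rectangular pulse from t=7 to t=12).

L{u(t-a)} = e^(-as)/s. L{u(t-7) - u(t-12)} = (e^(-7s) - e^(-12s))/s

Final answer: (e^(-7s) - e^(-12s))/s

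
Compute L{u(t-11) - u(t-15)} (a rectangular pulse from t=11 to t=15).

L{u(t-a)} = e^(-as)/s. L{u(t-11) - u(t-15)} = (e^(-11s) - e^(-15s))/s

Final answer: (e^(-11s) - e^(-15s))/s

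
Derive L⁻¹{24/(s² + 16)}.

This is the form c·a/(s² + a²) with a = 4, c = 6. L⁻¹ = 6·sin(4t)

Final answer: 6·sin(4t)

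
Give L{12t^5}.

L{t^n} = n!/s^(n+1). So L{12t^5} = 12·5!/s^6 = 1440/s^6

Final answer: 1440/s^6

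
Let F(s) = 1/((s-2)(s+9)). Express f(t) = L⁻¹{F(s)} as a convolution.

1/((s-2)(s+9)) = (1/(s-2))·(1/(s+9)) = L{e^(2t)}·L{e^(-9t)}. So f(t) = e^(2t)*e^(-9t) = ∫₀ᵗ e^(2τ)·e^(-9(t-τ)) dτ

Final answer: ∫₀ᵗ e^(2τ)·e^(-9(t-τ)) dτ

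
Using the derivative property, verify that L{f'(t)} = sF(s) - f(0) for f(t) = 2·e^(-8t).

f'(t) = -16e^(-8t). Direct: L{f'(t)} = -16/(s+8). Property: s·2/(s+8) - 2 = (2s - 2(s+8))/(s+8) = -16/(s+8). ✓

Final answer: -16/(s+8)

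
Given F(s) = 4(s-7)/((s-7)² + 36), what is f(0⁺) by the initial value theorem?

f(0⁺) = lim_{s→∞} sF(s) = lim_{s→∞} 4s(s-7)/((s-7)² + 36) = 4

Final answer: 4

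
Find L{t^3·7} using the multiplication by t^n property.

L{7} = 7/s. d^1/ds^1[1/s] = -1/s². d^2/ds^2[1/s] = 2/s^3. d^3/ds^3[1/s] = -6/s^4. So L{t^3} = (-1)^{3}·-6/s^4 = 6/s^4. Then L{t^3·7} = 7·6/s^4 = 42/s^4

Final answer: 42/s^4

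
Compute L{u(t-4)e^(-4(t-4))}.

u(t-a)f(t-a) with f(t)=e^(-4t). L{e^(-4t)} = 1/(s+4). By time shift: e^(-4s)/(s+4)

Final answer: e^(-4s)/(s+4)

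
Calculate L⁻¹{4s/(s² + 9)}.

This is the form c·s/(s² + a²) with a = 3, c = 4. L⁻¹ = 4·cos(3t)

Final answer: 4·cos(3t)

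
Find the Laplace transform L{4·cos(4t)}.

L{cos(ωt)} = s/(s² + ω²), so L{cos(4t)} = s/(s² + 16). Then L{4·cos(4t)} = 4·s/(s² + 16) = 4s/(s² + 16)

Final answer: 4s/(s² + 16)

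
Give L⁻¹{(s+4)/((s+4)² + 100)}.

Using frequency shift: L⁻¹{(s-a)/((s-a)² + b²)} = e^(at)cos(bt). Here a=-4, b=10

Final answer: e^(-4t)·cos(10t)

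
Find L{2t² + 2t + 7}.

L{2t² + 2t + 7} = 2·2/s³ + 2/s² + 7/s = 4/s³ + 2/s² + 7/s

Final answer: 4/s³ + 2/s² + 7/s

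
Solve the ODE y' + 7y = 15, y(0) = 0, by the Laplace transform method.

sY + 7Y = 15/s. Y = 15/(s(s+7)). Partial fractions: Y = 15/7/s - 15/7/(s+7)

Final answer: y(t) = 15/7(1 - e^(-7t))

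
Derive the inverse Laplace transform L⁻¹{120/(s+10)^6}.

L⁻¹{n!/(s-a)^(n+1)} = t^n·e^(at), so L⁻¹{120/(s+10)^6} = t^5·e^(-10t)

Final answer: t^5·e^(-10t)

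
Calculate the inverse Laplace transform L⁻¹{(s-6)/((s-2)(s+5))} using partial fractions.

Using partial fractions, f(t) = (-4e^(2t) + 11e^(-5t))/7

Final answer: (-4e^(2t) + 11e^(-5t))/7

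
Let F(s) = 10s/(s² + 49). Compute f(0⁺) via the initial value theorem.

f(0⁺) = lim_{s→∞} s·10s/(s² + 49) = lim_{s→∞} 10s²/(s² + 49) = 10

Final answer: 10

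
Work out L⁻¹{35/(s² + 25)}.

This is the form c·a/(s² + a²) with a = 5, c = 7. L⁻¹ = 7·sin(5t)

Final answer: 7·sin(5t)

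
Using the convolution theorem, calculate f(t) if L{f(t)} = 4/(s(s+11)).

4/(s(s+11)) = (4/s)·(1/(s+11)) = L{4}·L{e^(-11t)}. By convolution, f(t) = 4*e^(-11t) = ∫₀ᵗ 4·e^(-11τ) dτ = 4·(1 - e^(-11t))/11

Final answer: 4·(1 - e^(-11t))/11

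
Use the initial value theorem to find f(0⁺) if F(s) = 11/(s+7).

f(0⁺) = lim_{s→∞} s·11/(s+7) = lim_{s→∞} 11s/(s+7) = 11

Final answer: 11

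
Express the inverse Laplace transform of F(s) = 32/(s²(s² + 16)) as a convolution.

32/(s²(s² + 16)) = (1/s²)·(32/(s² + 16)) = L{t}·L{8·sin(4t)}. So f(t) = t*(8·sin(4t)) = ∫₀ᵗ 8τ·sin(4(t-τ)) dτ

Final answer: ∫₀ᵗ 8τ·sin(4(t-τ)) dτ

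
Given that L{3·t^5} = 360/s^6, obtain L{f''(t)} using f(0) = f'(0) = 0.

L{f''(t)} = s²F(s) - sf(0) - f'(0) = s²·360/s^6 - 0 - 0 = 360/s^4

Final answer: 360/s^4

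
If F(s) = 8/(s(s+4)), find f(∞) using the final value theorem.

f(∞) = lim_{s→0} s·8/(s(s+4)) = lim_{s→0} 8/(s+4) = 8/4 = 2

Final answer: 2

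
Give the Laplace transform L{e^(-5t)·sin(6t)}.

L{e^(at)·sin(ωt)} = ω/((s-a)² + ω²), so L{e^(-5t)·sin(6t)} = 6/((s+5)² + 36)

Final answer: 6/((s+5)² + 36)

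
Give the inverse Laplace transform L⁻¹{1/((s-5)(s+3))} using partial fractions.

Decompose: A/(s-5) + B/(s+3). A = 1/8, B = -1/8. f(t) = (e^(5t) - e^(-3t))/8

Final answer: (e^(5t) - e^(-3t))/8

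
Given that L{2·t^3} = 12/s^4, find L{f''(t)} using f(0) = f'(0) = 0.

L{f''(t)} = s²F(s) - sf(0) - f'(0) = s²·12/s^4 - 0 - 0 = 12/s^2

Final answer: 12/s^2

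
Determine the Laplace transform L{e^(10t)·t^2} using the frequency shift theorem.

L{e^(at)·t^n} = n!/(s-a)^(n+1), so L{e^(10t)·t^2} = 2/(s-10)^3

Final answer: 2/(s-10)^3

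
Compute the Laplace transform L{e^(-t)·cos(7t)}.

L{e^(at)·cos(ωt)} = (s-a)/((s-a)² + ω²), so L{e^(-t)·cos(7t)} = (s+1)/((s+1)² + 49)

Final answer: (s+1)/((s+1)² + 49)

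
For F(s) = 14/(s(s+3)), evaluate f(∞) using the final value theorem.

f(∞) = lim_{s→0} s·14/(s(s+3)) = lim_{s→0} 14/(s+3) = 14/3 = 14/3

Final answer: 14/3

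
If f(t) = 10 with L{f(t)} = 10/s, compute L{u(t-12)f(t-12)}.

Time shift theorem: L{u(t-a)f(t-a)} = e^(-as)F(s). Here a=12, F(s) = 10/s, so L{u(t-12)f(t-12)} = e^(-12s)·10/s

Final answer: e^(-12s)·10/s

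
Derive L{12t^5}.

L{t^n} = n!/s^(n+1). So L{12t^5} = 12·5!/s^6 = 1440/s^6

Final answer: 1440/s^6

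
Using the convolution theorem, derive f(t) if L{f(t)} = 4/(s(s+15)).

4/(s(s+15)) = (4/s)·(1/(s+15)) = L{4}·L{e^(-15t)}. By convolution, f(t) = 4*e^(-15t) = ∫₀ᵗ 4·e^(-15τ) dτ = 4·(1 - e^(-15t))/15

Final answer: 4·(1 - e^(-15t))/15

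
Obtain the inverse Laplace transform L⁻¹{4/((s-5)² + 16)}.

Using frequency shift, L⁻¹{4/((s-5)² + 16)} = e^(5t)·sin(4t)

Final answer: e^(5t)·sin(4t)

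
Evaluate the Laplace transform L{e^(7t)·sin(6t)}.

L{e^(at)·sin(ωt)} = ω/((s-a)² + ω²), so L{e^(7t)·sin(6t)} = 6/((s-7)² + 36)

Final answer: 6/((s-7)² + 36)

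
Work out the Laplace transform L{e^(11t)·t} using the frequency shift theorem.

L{e^(at)·t^n} = n!/(s-a)^(n+1), so L{e^(11t)·t} = 1/(s-11)^2

Final answer: 1/(s-11)^2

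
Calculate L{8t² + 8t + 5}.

L{8t² + 8t + 5} = 8·2/s³ + 8/s² + 5/s = 16/s³ + 8/s² + 5/s

Final answer: 16/s³ + 8/s² + 5/s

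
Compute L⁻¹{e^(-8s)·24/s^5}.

L⁻¹{24/s^5} = t^4. By the time shift theorem, L⁻¹{e^(-as)F(s)} = u(t-a)f(t-a) with a=8, so L⁻¹{e^(-8s)·24/s^5} = u(t-8)·(t-8)^4

Final answer: u(t-8)·(t-8)^4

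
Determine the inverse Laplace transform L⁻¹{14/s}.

L⁻¹{c/s} = c, so L⁻¹{14/s} = 14

Final answer: 14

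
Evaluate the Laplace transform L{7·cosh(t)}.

L{cosh(ωt)} = s/(s² - ω²), so L{cosh(t)} = s/(s² - 1). Then L{7·cosh(t)} = 7·s/(s² - 1) = 7s/(s² - 1)

Final answer: 7s/(s² - 1)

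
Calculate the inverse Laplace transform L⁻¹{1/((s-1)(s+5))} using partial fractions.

Decompose: A/(s-1) + B/(s+5). A = 1/6, B = -1/6. f(t) = (e^t - e^(-5t))/6

Final answer: (e^t - e^(-5t))/6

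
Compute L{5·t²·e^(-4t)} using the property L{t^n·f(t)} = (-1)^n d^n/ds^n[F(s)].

L{e^(-4t)} = 1/(s+4). d/ds[1/(s+4)] = -1/(s+4)². d²/ds²[1/(s+4)] = 2/(s+4)³. So L{t²·e^(-4t)} = (-1)² · 2/(s+4)³ = 2/(s+4)³. Then L{5·t²·e^(-4t)} = 5·2/(s+4)³ = 10/(s+4)³

Final answer: 10/(s+4)³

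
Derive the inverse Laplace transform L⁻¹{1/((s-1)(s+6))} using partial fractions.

Decompose: A/(s-1) + B/(s+6). A = 1/7, B = -1/7. f(t) = (e^t - e^(-6t))/7

Final answer: (e^t - e^(-6t))/7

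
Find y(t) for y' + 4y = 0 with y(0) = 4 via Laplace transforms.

L{y'} + 4L{y} = 0. sY - 4 + 4Y = 0. Y(s+4) = 4. Y = 4/(s+4)

Final answer: y(t) = 4e^(-4t)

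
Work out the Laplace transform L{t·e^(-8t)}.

L{t^n·e^(at)} = n!/(s-a)^(n+1), so L{t·e^(-8t)} = 1/(s+8)^2

Final answer: 1/(s+8)^2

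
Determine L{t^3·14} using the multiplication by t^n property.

L{14} = 14/s. d^1/ds^1[1/s] = -1/s². d^2/ds^2[1/s] = 2/s^3. d^3/ds^3[1/s] = -6/s^4. So L{t^3} = (-1)^{3}·-6/s^4 = 6/s^4. Then L{t^3·14} = 14·6/s^4 = 84/s^4

Final answer: 84/s^4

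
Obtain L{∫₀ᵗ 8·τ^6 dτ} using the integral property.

L{∫₀ᵗ f(τ)dτ} = F(s)/s with f(t) = 8t^6. F(s) = 5760/s^7, so L{∫₀ᵗ 8·τ^6 dτ} = (5760/s^7)/s = 5760/s^8. (Check: ∫₀ᵗ 8·τ^6 dτ = 8t^7/7.)

Final answer: 5760/s^8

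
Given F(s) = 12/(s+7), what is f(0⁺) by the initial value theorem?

f(0⁺) = lim_{s→∞} s·12/(s+7) = lim_{s→∞} 12s/(s+7) = 12

Final answer: 12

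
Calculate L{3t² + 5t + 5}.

L{3t² + 5t + 5} = 3·2/s³ + 5/s² + 5/s = 6/s³ + 5/s² + 5/s

Final answer: 6/s³ + 5/s² + 5/s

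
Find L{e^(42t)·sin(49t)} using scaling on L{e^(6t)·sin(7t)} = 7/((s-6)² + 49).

Scaling with a=7: L{e^(42t)·sin(49t)} = (1/7) · 7/((s/7-6)² + 49). Simplifying: 49/((s-42)² + 2401)

Final answer: 49/((s-42)² + 2401)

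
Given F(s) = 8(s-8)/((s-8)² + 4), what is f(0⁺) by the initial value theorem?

f(0⁺) = lim_{s→∞} sF(s) = lim_{s→∞} 8s(s-8)/((s-8)² + 4) = 8

Final answer: 8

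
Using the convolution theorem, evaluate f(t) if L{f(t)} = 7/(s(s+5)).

7/(s(s+5)) = (7/s)·(1/(s+5)) = L{7}·L{e^(-5t)}. By convolution, f(t) = 7*e^(-5t) = ∫₀ᵗ 7·e^(-5τ) dτ = 7·(1 - e^(-5t))/5

Final answer: 7·(1 - e^(-5t))/5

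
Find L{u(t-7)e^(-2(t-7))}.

u(t-a)f(t-a) with f(t)=e^(-2t). L{e^(-2t)} = 1/(s+2). By time shift: e^(-7s)/(s+2)

Final answer: e^(-7s)/(s+2)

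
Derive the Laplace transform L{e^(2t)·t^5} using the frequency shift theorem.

L{e^(at)·t^n} = n!/(s-a)^(n+1), so L{e^(2t)·t^5} = 120/(s-2)^6

Final answer: 120/(s-2)^6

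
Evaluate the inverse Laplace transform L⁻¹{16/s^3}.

L⁻¹{n!/s^(n+1)} = t^n with n=2. So L⁻¹{2/s^3} = t^2, and L⁻¹{16/s^3} = (16/2)·t^2 = 8·t^2

Final answer: 8·t^2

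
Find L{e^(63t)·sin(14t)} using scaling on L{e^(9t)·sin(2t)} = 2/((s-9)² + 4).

Scaling with a=7: L{e^(63t)·sin(14t)} = (1/7) · 2/((s/7-9)² + 4). Simplifying: 14/((s-63)² + 196)

Final answer: 14/((s-63)² + 196)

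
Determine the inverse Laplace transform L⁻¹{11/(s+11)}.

L⁻¹{1/(s-a)} = e^(at), so L⁻¹{1/(s+11)} = e^(-11t), and L⁻¹{11/(s+11)} = 11·e^(-11t)

Final answer: 11·e^(-11t)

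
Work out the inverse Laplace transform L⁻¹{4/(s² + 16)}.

L⁻¹{4/(s² + 16)} = sin(4t)

Final answer: sin(4t)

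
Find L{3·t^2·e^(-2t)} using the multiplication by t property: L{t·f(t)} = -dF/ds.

Using L{t^n·e^(at)} = n!/(s-a)^(n+1), L{t^2·e^(-2t)} = 2/(s+2)^3, so L{3·t^2·e^(-2t)} = 3·2/(s+2)^3 = 6/(s+2)^3

Final answer: 6/(s+2)^3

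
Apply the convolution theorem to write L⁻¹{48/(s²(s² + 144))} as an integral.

48/(s²(s² + 144)) = (1/s²)·(48/(s² + 144)) = L{t}·L{4·sin(12t)}. So f(t) = t*(4·sin(12t)) = ∫₀ᵗ 4τ·sin(12(t-τ)) dτ

Final answer: ∫₀ᵗ 4τ·sin(12(t-τ)) dτ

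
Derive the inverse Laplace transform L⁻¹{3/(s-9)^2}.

L⁻¹{n!/(s-a)^(n+1)} = t^n·e^(at) with n=1, a=9. So L⁻¹{1/(s-9)^2} = t·e^(9t), and L⁻¹{3/(s-9)^2} = (3/1)·t·e^(9t) = 3·t·e^(9t)

Final answer: 3·t·e^(9t)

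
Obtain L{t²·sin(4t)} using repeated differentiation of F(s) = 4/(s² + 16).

F(s) = 4/(s² + 16). F'(s) = -8s/(s² + 16)². F''(s) = -8(16 - 3s²)/(s² + 16)³ = (24s² - 128)/(s² + 16)³. So L{t²·sin(4t)} = (-1)² F''(s) = (24s² - 128)/(s² + 16)³

Final answer: (24s² - 128)/(s² + 16)³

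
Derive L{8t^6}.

L{t^n} = n!/s^(n+1). So L{8t^6} = 8·6!/s^7 = 5760/s^7

Final answer: 5760/s^7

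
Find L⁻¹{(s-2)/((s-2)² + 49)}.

Using frequency shift: L⁻¹{(s-a)/((s-a)² + b²)} = e^(at)cos(bt). Here a=2, b=7

Final answer: e^(2t)·cos(7t)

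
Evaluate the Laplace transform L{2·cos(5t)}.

L{cos(ωt)} = s/(s² + ω²), so L{cos(5t)} = s/(s² + 25). Then L{2·cos(5t)} = 2·s/(s² + 25) = 2s/(s² + 25)

Final answer: 2s/(s² + 25)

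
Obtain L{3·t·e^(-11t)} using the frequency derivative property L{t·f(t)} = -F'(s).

L{e^(-11t)} = 1/(s+11). By frequency derivative: L{t·e^(-11t)} = -d/ds[1/(s+11)] = -(-1)/(s+11)² = 1/(s+11)². Then L{3·t·e^(-11t)} = 3·1/(s+11)² = 3/(s+11)²

Final answer: 3/(s+11)²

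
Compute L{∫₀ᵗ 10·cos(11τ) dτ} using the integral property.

L{∫₀ᵗ f(τ)dτ} = F(s)/s with F(s) = 10s/(s² + 121), so the result is (10s/(s² + 121))/s = 10/(s² + 121)

Final answer: 10/(s² + 121)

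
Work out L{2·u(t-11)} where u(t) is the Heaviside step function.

L{u(t-a)} = e^(-as)/s. Here a=11, so L{u(t-11)} = e^(-11s)/s, and L{2·u(t-11)} = 2·e^(-11s)/s

Final answer: 2·e^(-11s)/s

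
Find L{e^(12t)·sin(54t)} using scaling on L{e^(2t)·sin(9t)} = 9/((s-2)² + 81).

Scaling with a=6: L{e^(12t)·sin(54t)} = (1/6) · 9/((s/6-2)² + 81). Simplifying: 54/((s-12)² + 2916)

Final answer: 54/((s-12)² + 2916)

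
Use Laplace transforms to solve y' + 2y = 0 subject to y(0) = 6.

L{y'} + 2L{y} = 0. sY - 6 + 2Y = 0. Y(s+2) = 6. Y = 6/(s+2)

Final answer: y(t) = 6e^(-2t)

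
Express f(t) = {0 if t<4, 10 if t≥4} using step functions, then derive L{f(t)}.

f(t) = 10·u(t-4). L{u(t-4)} = e^(-4s)/s, so L{f(t)} = 10·e^(-4s)/s

Final answer: 10·e^(-4s)/s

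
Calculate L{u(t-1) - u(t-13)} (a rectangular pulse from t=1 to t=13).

L{u(t-a)} = e^(-as)/s. L{u(t-1) - u(t-13)} = (e^(-s) - e^(-13s))/s

Final answer: (e^(-s) - e^(-13s))/s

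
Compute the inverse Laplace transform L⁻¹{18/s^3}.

L⁻¹{n!/s^(n+1)} = t^n with n=2. So L⁻¹{2/s^3} = t^2, and L⁻¹{18/s^3} = (18/2)·t^2 = 9·t^2

Final answer: 9·t^2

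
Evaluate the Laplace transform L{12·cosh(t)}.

L{cosh(ωt)} = s/(s² - ω²), so L{cosh(t)} = s/(s² - 1). Then L{12·cosh(t)} = 12·s/(s² - 1) = 12s/(s² - 1)

Final answer: 12s/(s² - 1)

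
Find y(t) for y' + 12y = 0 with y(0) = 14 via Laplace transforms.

L{y'} + 12L{y} = 0. sY - 14 + 12Y = 0. Y(s+12) = 14. Y = 14/(s+12)

Final answer: y(t) = 14e^(-12t)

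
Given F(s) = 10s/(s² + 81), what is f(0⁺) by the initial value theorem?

f(0⁺) = lim_{s→∞} s·10s/(s² + 81) = lim_{s→∞} 10s²/(s² + 81) = 10

Final answer: 10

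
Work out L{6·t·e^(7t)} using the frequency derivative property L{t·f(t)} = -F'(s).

L{e^(7t)} = 1/(s-7). By frequency derivative: L{t·e^(7t)} = -d/ds[1/(s-7)] = -(-1)/(s-7)² = 1/(s-7)². Then L{6·t·e^(7t)} = 6·1/(s-7)² = 6/(s-7)²

Final answer: 6/(s-7)²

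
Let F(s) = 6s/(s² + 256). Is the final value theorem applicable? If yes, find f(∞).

The final value theorem requires all poles of sF(s) in the left half-plane. sF(s) = 6s²/(s² + 256) has poles at s = ±16i (imaginary axis). Theorem does NOT apply (oscillatory system).

Final answer: Not applicable (oscillatory)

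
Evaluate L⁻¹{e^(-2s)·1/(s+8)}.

L⁻¹{1/(s+8)} = e^(-8t). By the time shift theorem, L⁻¹{e^(-as)F(s)} = u(t-a)f(t-a) with a=2, so L⁻¹{e^(-2s)·1/(s+8)} = u(t-2)·e^(-8(t-2))

Final answer: u(t-2)·e^(-8(t-2))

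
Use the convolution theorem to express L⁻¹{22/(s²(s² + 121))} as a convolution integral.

22/(s²(s² + 121)) = (1/s²)·(22/(s² + 121)) = L{t}·L{2·sin(11t)}. So f(t) = t*(2·sin(11t)) = ∫₀ᵗ 2τ·sin(11(t-τ)) dτ

Final answer: ∫₀ᵗ 2τ·sin(11(t-τ)) dτ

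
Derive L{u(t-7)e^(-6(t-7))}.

u(t-a)f(t-a) with f(t)=e^(-6t). L{e^(-6t)} = 1/(s+6). By time shift: e^(-7s)/(s+6)

Final answer: e^(-7s)/(s+6)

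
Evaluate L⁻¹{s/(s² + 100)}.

This is the form c·s/(s² + a²) with a = 10. L⁻¹ = cos(10t)

Final answer: cos(10t)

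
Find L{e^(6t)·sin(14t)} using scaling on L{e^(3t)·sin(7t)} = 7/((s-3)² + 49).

Scaling with a=2: L{e^(6t)·sin(14t)} = (1/2) · 7/((s/2-3)² + 49). Simplifying: 14/((s-6)² + 196)

Final answer: 14/((s-6)² + 196)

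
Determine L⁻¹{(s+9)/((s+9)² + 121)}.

Using frequency shift: L⁻¹{(s-a)/((s-a)² + b²)} = e^(at)cos(bt). Here a=-9, b=11

Final answer: e^(-9t)·cos(11t)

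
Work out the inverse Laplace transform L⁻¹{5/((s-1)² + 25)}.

Using frequency shift, L⁻¹{5/((s-1)² + 25)} = e^t·sin(5t)

Final answer: e^t·sin(5t)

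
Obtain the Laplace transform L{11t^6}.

L{11t^6} = 11 · L{t^6} = 11 · 720/s^7 = 7920/s^7

Final answer: 7920/s^7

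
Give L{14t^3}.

L{t^n} = n!/s^(n+1). So L{14t^3} = 14·3!/s^4 = 84/s^4

Final answer: 84/s^4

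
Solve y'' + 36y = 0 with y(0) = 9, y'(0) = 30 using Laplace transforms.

L{y''} + 36L{y} = 0. s²Y - 9s - 30 + 36Y = 0. Y(s² + 36) = 9s + 30. Y = (9s + 30)/(s² + 36). Inverting: y(t) = 9cos(6t) + 5sin(6t)

Final answer: y(t) = 9cos(6t) + 5sin(6t)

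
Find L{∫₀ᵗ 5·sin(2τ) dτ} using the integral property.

L{∫₀ᵗ f(τ)dτ} = F(s)/s with F(s) = 10/(s² + 4), so the result is (10/(s² + 4))/s = 10/(s(s² + 4))

Final answer: 10/(s(s² + 4))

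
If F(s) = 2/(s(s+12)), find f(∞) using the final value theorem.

f(∞) = lim_{s→0} s·2/(s(s+12)) = lim_{s→0} 2/(s+12) = 2/12 = 1/6

Final answer: 1/6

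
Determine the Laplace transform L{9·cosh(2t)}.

L{cosh(ωt)} = s/(s² - ω²), so L{cosh(2t)} = s/(s² - 4). Then L{9·cosh(2t)} = 9·s/(s² - 4) = 9s/(s² - 4)

Final answer: 9s/(s² - 4)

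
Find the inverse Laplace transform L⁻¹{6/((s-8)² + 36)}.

Using frequency shift, L⁻¹{6/((s-8)² + 36)} = e^(8t)·sin(6t)

Final answer: e^(8t)·sin(6t)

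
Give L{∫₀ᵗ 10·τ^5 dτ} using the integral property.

L{∫₀ᵗ f(τ)dτ} = F(s)/s with f(t) = 10t^5. F(s) = 1200/s^6, so L{∫₀ᵗ 10·τ^5 dτ} = (1200/s^6)/s = 1200/s^7. (Check: ∫₀ᵗ 10·τ^5 dτ = 10t^6/6.)

Final answer: 1200/s^7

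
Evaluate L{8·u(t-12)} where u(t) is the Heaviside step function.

L{u(t-a)} = e^(-as)/s. Here a=12, so L{u(t-12)} = e^(-12s)/s, and L{8·u(t-12)} = 8·e^(-12s)/s

Final answer: 8·e^(-12s)/s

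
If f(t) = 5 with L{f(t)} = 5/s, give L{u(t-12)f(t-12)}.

Time shift theorem: L{u(t-a)f(t-a)} = e^(-as)F(s). Here a=12, F(s) = 5/s, so L{u(t-12)f(t-12)} = e^(-12s)·5/s

Final answer: e^(-12s)·5/s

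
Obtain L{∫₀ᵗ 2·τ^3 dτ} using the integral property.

L{∫₀ᵗ f(τ)dτ} = F(s)/s with f(t) = 2t^3. F(s) = 12/s^4, so L{∫₀ᵗ 2·τ^3 dτ} = (12/s^4)/s = 12/s^5. (Check: ∫₀ᵗ 2·τ^3 dτ = 2t^4/4.)

Final answer: 12/s^5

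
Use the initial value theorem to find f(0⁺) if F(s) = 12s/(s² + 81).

f(0⁺) = lim_{s→∞} s·12s/(s² + 81) = lim_{s→∞} 12s²/(s² + 81) = 12

Final answer: 12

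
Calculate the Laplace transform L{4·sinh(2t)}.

L{sinh(ωt)} = ω/(s² - ω²), so L{sinh(2t)} = 2/(s² - 4). Then L{4·sinh(2t)} = 4·2/(s² - 4) = 8/(s² - 4)

Final answer: 8/(s² - 4)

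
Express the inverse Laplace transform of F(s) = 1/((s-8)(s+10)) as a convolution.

1/((s-8)(s+10)) = (1/(s-8))·(1/(s+10)) = L{e^(8t)}·L{e^(-10t)}. So f(t) = e^(8t)*e^(-10t) = ∫₀ᵗ e^(8τ)·e^(-10(t-τ)) dτ

Final answer: ∫₀ᵗ e^(8τ)·e^(-10(t-τ)) dτ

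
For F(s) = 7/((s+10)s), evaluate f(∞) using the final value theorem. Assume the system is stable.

f(∞) = lim_{s→0} sF(s) = lim_{s→0} 7/(s+10) = 7/10

Final answer: 7/10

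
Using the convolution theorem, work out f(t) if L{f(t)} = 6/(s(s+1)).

6/(s(s+1)) = (6/s)·(1/(s+1)) = L{6}·L{e^(-t)}. By convolution, f(t) = 6*e^(-t) = ∫₀ᵗ 6·e^(-τ) dτ = 6·(1 - e^(-t))/1

Final answer: 6·(1 - e^(-t))/1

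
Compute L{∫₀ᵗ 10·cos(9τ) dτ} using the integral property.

L{∫₀ᵗ f(τ)dτ} = F(s)/s with F(s) = 10s/(s² + 81), so the result is (10s/(s² + 81))/s = 10/(s² + 81)

Final answer: 10/(s² + 81)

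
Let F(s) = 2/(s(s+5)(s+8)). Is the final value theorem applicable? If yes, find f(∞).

Poles of sF(s) = 2/((s+5)(s+8)) are at s = -5 and s = -8, both in the left half-plane. Theorem applies. f(∞) = lim_{s→0} sF(s) = 2/(5·8) = 1/20

Final answer: 1/20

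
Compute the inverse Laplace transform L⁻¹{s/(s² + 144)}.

L⁻¹{s/(s² + 144)} = cos(12t)

Final answer: cos(12t)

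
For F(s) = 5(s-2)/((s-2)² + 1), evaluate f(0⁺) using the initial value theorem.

f(0⁺) = lim_{s→∞} sF(s) = lim_{s→∞} 5s(s-2)/((s-2)² + 1) = 5

Final answer: 5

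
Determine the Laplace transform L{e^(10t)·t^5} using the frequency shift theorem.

L{e^(at)·t^n} = n!/(s-a)^(n+1), so L{e^(10t)·t^5} = 120/(s-10)^6

Final answer: 120/(s-10)^6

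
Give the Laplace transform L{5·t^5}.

L{t^n} = n!/s^(n+1), so L{t^5} = 120/s^6. Then L{5·t^5} = 5·120/s^6 = 600/s^6

Final answer: 600/s^6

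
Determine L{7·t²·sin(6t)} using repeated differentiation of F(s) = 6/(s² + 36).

F(s) = 6/(s² + 36). F'(s) = -12s/(s² + 36)². F''(s) = -12(36 - 3s²)/(s² + 36)³ = (36s² - 432)/(s² + 36)³. So L{t²·sin(6t)} = (-1)² F''(s) = (36s² - 432)/(s² + 36)³. Then L{7·t²·sin(6t)} = 7·(36s² - 432)/(s² + 36)³ = (252s² - 3024)/(s² + 36)³

Final answer: (252s² - 3024)/(s² + 36)³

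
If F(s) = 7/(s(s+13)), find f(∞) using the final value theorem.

f(∞) = lim_{s→0} s·7/(s(s+13)) = lim_{s→0} 7/(s+13) = 7/13 = 7/13

Final answer: 7/13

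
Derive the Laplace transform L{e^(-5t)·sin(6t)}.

L{e^(at)·sin(ωt)} = ω/((s-a)² + ω²), so L{e^(-5t)·sin(6t)} = 6/((s+5)² + 36)

Final answer: 6/((s+5)² + 36)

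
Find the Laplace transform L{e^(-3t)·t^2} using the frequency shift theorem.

L{e^(at)·t^n} = n!/(s-a)^(n+1), so L{e^(-3t)·t^2} = 2/(s+3)^3

Final answer: 2/(s+3)^3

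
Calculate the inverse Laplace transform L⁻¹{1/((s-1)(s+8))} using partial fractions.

Decompose: A/(s-1) + B/(s+8). A = 1/9, B = -1/9. f(t) = (e^t - e^(-8t))/9

Final answer: (e^t - e^(-8t))/9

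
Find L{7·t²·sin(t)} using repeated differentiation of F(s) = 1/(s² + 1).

F(s) = 1/(s² + 1). F'(s) = -2s/(s² + 1)². F''(s) = -2(1 - 3s²)/(s² + 1)³ = (6s² - 2)/(s² + 1)³. So L{t²·sin(t)} = (-1)² F''(s) = (6s² - 2)/(s² + 1)³. Then L{7·t²·sin(t)} = 7·(6s² - 2)/(s² + 1)³ = (42s² - 14)/(s² + 1)³

Final answer: (42s² - 14)/(s² + 1)³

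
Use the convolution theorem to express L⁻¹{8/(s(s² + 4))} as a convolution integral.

8/(s(s² + 4)) = (1/s)·(8/(s² + 4)) = L{1}·L{4·sin(2t)}. So f(t) = 1*(4·sin(2t)) = ∫₀ᵗ 4·sin(2τ) dτ

Final answer: ∫₀ᵗ 4·sin(2τ) dτ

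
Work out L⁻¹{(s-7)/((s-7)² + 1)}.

Using frequency shift: L⁻¹{(s-a)/((s-a)² + b²)} = e^(at)cos(bt). Here a=7, b=1

Final answer: e^(7t)·cos(t)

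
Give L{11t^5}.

L{t^n} = n!/s^(n+1). So L{11t^5} = 11·5!/s^6 = 1320/s^6

Final answer: 1320/s^6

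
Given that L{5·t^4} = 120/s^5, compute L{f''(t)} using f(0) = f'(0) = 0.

L{f''(t)} = s²F(s) - sf(0) - f'(0) = s²·120/s^5 - 0 - 0 = 120/s^3

Final answer: 120/s^3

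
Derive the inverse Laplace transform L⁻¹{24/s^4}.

L⁻¹{n!/s^(n+1)} = t^n with n=3. So L⁻¹{6/s^4} = t^3, and L⁻¹{24/s^4} = (24/6)·t^3 = 4·t^3

Final answer: 4·t^3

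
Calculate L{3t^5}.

L{t^n} = n!/s^(n+1). So L{3t^5} = 3·5!/s^6 = 360/s^6

Final answer: 360/s^6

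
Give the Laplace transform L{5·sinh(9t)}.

L{sinh(ωt)} = ω/(s² - ω²), so L{sinh(9t)} = 9/(s² - 81). Then L{5·sinh(9t)} = 5·9/(s² - 81) = 45/(s² - 81)

Final answer: 45/(s² - 81)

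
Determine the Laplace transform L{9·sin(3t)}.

L{sin(ωt)} = ω/(s² + ω²), so L{sin(3t)} = 3/(s² + 9). Then L{9·sin(3t)} = 9·3/(s² + 9) = 27/(s² + 9)

Final answer: 27/(s² + 9)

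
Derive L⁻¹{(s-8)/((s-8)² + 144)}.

Using frequency shift: L⁻¹{(s-a)/((s-a)² + b²)} = e^(at)cos(bt). Here a=8, b=12

Final answer: e^(8t)·cos(12t)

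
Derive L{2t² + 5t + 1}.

L{2t² + 5t + 1} = 2·2/s³ + 5/s² + 1/s = 4/s³ + 5/s² + 1/s

Final answer: 4/s³ + 5/s² + 1/s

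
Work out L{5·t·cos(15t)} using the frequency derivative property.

L{cos(15t)} = s/(s² + 225). Derivative: d/ds[s/(s² + 225)] = [(s² + 225) - s·2s]/(s² + 225)² = (225 - s²)/(s² + 225)². So L{t·cos(15t)} = -F'(s) = (s² - 225)/(s² + 225)². Then L{5·t·cos(15t)} = 5·(s² - 225)/(s² + 225)²

Final answer: 5·(s² - 225)/(s² + 225)²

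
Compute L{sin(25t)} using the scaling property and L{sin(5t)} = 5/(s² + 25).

Using L{f(at)} = (1/a)F(s/a) with a=5: L{sin(25t)} = (1/5) · 5/((s/5)² + 25) = (1/5) · 5·25/(s² + 625) = 25/(s² + 625)

Final answer: 25/(s² + 625)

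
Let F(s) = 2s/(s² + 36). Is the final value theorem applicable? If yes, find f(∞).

The final value theorem requires all poles of sF(s) in the left half-plane. sF(s) = 2s²/(s² + 36) has poles at s = ±6i (imaginary axis). Theorem does NOT apply (oscillatory system).

Final answer: Not applicable (oscillatory)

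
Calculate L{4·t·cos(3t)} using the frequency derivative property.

L{cos(3t)} = s/(s² + 9). Derivative: d/ds[s/(s² + 9)] = [(s² + 9) - s·2s]/(s² + 9)² = (9 - s²)/(s² + 9)². So L{t·cos(3t)} = -F'(s) = (s² - 9)/(s² + 9)². Then L{4·t·cos(3t)} = 4·(s² - 9)/(s² + 9)²

Final answer: 4·(s² - 9)/(s² + 9)²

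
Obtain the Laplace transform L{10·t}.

L{t^n} = n!/s^(n+1), so L{t} = 1/s^2. Then L{10·t} = 10·1/s^2 = 10/s^2

Final answer: 10/s^2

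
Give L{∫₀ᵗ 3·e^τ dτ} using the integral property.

L{∫₀ᵗ f(τ)dτ} = F(s)/s with F(s) = 3/(s-1), so L{∫₀ᵗ 3·e^τ dτ} = 3/(s(s-1))

Final answer: 3/(s(s-1))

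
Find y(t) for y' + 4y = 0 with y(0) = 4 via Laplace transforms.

L{y'} + 4L{y} = 0. sY - 4 + 4Y = 0. Y(s+4) = 4. Y = 4/(s+4)

Final answer: y(t) = 4e^(-4t)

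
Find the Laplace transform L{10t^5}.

L{10t^5} = 10 · L{t^5} = 10 · 120/s^6 = 1200/s^6

Final answer: 1200/s^6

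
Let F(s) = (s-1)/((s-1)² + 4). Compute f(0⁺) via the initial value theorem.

f(0⁺) = lim_{s→∞} sF(s) = lim_{s→∞} s(s-1)/((s-1)² + 4) = 1

Final answer: 1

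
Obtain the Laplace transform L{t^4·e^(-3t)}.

L{t^n·e^(at)} = n!/(s-a)^(n+1), so L{t^4·e^(-3t)} = 24/(s+3)^5

Final answer: 24/(s+3)^5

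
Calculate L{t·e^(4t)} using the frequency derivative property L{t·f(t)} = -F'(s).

L{e^(4t)} = 1/(s-4). By frequency derivative: L{t·e^(4t)} = -d/ds[1/(s-4)] = -(-1)/(s-4)² = 1/(s-4)²

Final answer: 1/(s-4)²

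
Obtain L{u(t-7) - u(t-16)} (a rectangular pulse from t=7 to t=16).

L{u(t-a)} = e^(-as)/s. L{u(t-7) - u(t-16)} = (e^(-7s) - e^(-16s))/s

Final answer: (e^(-7s) - e^(-16s))/s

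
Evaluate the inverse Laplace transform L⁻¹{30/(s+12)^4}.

L⁻¹{n!/(s-a)^(n+1)} = t^n·e^(at) with n=3, a=-12. So L⁻¹{6/(s+12)^4} = t^3·e^(-12t), and L⁻¹{30/(s+12)^4} = (30/6)·t^3·e^(-12t) = 5·t^3·e^(-12t)

Final answer: 5·t^3·e^(-12t)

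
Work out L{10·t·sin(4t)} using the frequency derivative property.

L{sin(4t)} = 4/(s² + 16). By L{t·f(t)} = -F'(s): -d/ds[4/(s² + 16)] = -(4)·(-2s)/(s² + 16)² = 8s/(s² + 16)². Then L{10·t·sin(4t)} = 10·8s/(s² + 16)² = 80s/(s² + 16)²

Final answer: 80s/(s² + 16)²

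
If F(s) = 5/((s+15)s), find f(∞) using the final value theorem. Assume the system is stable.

f(∞) = lim_{s→0} sF(s) = lim_{s→0} 5/(s+15) = 1/3

Final answer: 1/3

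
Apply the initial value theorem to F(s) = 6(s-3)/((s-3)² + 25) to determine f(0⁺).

f(0⁺) = lim_{s→∞} sF(s) = lim_{s→∞} 6s(s-3)/((s-3)² + 25) = 6

Final answer: 6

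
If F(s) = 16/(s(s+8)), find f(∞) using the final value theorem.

f(∞) = lim_{s→0} s·16/(s(s+8)) = lim_{s→0} 16/(s+8) = 16/8 = 2

Final answer: 2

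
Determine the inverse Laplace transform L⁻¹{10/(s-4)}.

L⁻¹{1/(s-a)} = e^(at), so L⁻¹{1/(s-4)} = e^(4t), and L⁻¹{10/(s-4)} = 10·e^(4t)

Final answer: 10·e^(4t)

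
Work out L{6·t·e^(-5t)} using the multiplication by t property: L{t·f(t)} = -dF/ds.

Using L{t^n·e^(at)} = n!/(s-a)^(n+1), L{t·e^(-5t)} = 1/(s+5)^2, so L{6·t·e^(-5t)} = 6·1/(s+5)^2 = 6/(s+5)^2

Final answer: 6/(s+5)^2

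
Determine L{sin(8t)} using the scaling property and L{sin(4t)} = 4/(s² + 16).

Using L{f(at)} = (1/a)F(s/a) with a=2: L{sin(8t)} = (1/2) · 4/((s/2)² + 16) = (1/2) · 4·4/(s² + 64) = 8/(s² + 64)

Final answer: 8/(s² + 64)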